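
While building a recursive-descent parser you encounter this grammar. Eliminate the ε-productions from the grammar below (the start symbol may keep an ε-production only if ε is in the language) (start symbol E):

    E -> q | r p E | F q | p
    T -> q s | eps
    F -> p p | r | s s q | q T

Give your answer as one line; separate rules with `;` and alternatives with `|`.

Nullable nonterminals: {T}.
ε ∉ L(G), so no ε-production is kept.
Expand every rule over subsets of its nullable positions: F → q T gives q T | q.

E -> q | r p E | F q | p; T -> q s; F -> p p | r | s s q | q T | q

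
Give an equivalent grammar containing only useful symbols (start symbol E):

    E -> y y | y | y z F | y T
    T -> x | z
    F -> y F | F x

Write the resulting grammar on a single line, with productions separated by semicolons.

Generating nonterminals: {E, T}.
Reachable from E after that: {E, T}.
Removed useless symbols: {F} and every production mentioning them.

E -> y y | y | y T; T -> x | z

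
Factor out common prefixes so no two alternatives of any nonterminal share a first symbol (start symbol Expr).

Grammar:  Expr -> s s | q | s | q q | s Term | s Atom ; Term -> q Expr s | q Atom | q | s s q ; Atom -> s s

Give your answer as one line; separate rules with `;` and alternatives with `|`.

Expr -> s Expr1 | q Expr2; Term -> s s q | q Term1; Atom -> s s; Expr1 -> s | eps | Term | Atom; Expr2 -> eps | q; Term1 -> Expr s | Atom | eps

Expr has alternatives sharing prefix 's': factor to Expr → s Expr1 with Expr1 → s | ε | Term | Atom.
Expr has alternatives sharing prefix 'q': factor to Expr → q Expr2 with Expr2 → ε | q.
Term has alternatives sharing prefix 'q': factor to Term → q Term1 with Term1 → Expr s | Atom | ε.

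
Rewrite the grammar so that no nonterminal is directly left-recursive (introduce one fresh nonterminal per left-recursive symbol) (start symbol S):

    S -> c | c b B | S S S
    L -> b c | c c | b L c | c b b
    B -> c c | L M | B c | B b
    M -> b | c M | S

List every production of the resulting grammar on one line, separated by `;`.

S -> c S' | c b B S'; L -> b c | c c | b L c | c b b; B -> c c B' | L M B'; M -> b | c M | S; S' -> S S S' | eps; B' -> c B' | b B' | eps

S, B are directly left-recursive.
For S: α = {S S}, β = {c, c b B}. Rewrite as S → β S' and S' → α S' | ε.
For B: α = {c, b}, β = {c c, L M}. Rewrite as B → β B' and B' → α B' | ε.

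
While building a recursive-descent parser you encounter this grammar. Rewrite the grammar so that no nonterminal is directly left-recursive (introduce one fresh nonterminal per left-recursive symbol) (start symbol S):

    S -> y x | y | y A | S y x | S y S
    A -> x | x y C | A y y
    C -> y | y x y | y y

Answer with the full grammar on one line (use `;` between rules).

S -> y x S' | y S' | y A S'; A -> x A' | x y C A'; C -> y | y x y | y y; S' -> y x S' | y S S' | epsilon; A' -> y y A' | epsilon

S, A are directly left-recursive.
For S: α = {y x, y S}, β = {y x, y, y A}. Rewrite as S → β S' and S' → α S' | ε.
For A: α = {y y}, β = {x, x y C}. Rewrite as A → β A' and A' → α A' | ε.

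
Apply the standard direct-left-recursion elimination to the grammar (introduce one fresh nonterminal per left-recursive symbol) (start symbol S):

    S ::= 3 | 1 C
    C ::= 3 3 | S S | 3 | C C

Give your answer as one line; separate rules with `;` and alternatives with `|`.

Left recursion appears on C.
For C: α = {C}, β = {3 3, S S, 3}. Rewrite as C → β C' and C' → α C' | ε.

S ::= 3 | 1 C; C ::= 3 3 C' | S S C' | 3 C'; C' ::= C C' | ε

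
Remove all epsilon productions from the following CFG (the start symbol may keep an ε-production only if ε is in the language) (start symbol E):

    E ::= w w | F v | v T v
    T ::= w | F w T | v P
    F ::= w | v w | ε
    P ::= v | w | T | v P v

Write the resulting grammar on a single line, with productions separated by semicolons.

E ::= w w | F v | v | v T v; T ::= w | F w T | w T | v P; F ::= w | v w; P ::= v | w | T | v P v

The nullable symbols are {F}.
ε ∉ L(G), so no ε-production is kept.
Expand every rule over subsets of its nullable positions: E → F v gives F v | v. T → F w T gives F w T | w T.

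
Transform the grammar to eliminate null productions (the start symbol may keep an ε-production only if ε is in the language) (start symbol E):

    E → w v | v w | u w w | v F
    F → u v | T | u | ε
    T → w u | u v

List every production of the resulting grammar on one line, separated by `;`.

E → w v | v w | u w w | v F | v; F → u v | T | u; T → w u | u v

Nullable set = {F}.
ε ∉ L(G), so no ε-production is kept.
Expand every rule over subsets of its nullable positions: E → v F gives v F | v.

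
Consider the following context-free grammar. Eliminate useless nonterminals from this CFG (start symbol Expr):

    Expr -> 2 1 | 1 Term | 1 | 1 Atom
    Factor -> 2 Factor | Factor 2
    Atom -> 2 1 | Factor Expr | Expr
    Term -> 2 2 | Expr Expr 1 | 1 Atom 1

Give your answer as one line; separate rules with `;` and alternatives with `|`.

Expr -> 2 1 | 1 Term | 1 | 1 Atom; Atom -> 2 1 | Expr; Term -> 2 2 | Expr Expr 1 | 1 Atom 1

Generating nonterminals: {Atom, Expr, Term}.
Reachable from Expr after that: {Atom, Expr, Term}.
Removed useless symbols: {Factor} and every production mentioning them.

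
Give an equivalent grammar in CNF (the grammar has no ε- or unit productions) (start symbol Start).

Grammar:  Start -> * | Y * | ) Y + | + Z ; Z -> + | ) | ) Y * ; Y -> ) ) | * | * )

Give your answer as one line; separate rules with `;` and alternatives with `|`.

Start -> * | Y X1 | X2 Y1 | X3 Z; Z -> + | ) | X2 Y2; Y -> X2 X2 | * | X1 X2; X1 -> *; X2 -> ); X3 -> +; Y1 -> Y X3; Y2 -> Y X1

Introduce a nonterminal for each terminal appearing in a rule of length ≥ 2: X1 → *, X2 → ), X3 → +.
Binarize each right-hand side of length ≥ 3 by chaining fresh nonterminals (Y1, Y2, …): affected rules were Start → X2 Y X3; Z → X2 Y X1.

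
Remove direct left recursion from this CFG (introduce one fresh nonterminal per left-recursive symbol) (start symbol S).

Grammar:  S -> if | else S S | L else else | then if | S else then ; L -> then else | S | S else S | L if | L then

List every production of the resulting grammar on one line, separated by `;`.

S, L are directly left-recursive.
For S: α = {else then}, β = {if, else S S, L else else, then if}. Rewrite as S → β S' and S' → α S' | ε.
For L: α = {if, then}, β = {then else, S, S else S}. Rewrite as L → β L' and L' → α L' | ε.

S -> if S' | else S S S' | L else else S' | then if S'; L -> then else L' | S L' | S else S L'; S' -> else then S' | epsilon; L' -> if L' | then L' | epsilon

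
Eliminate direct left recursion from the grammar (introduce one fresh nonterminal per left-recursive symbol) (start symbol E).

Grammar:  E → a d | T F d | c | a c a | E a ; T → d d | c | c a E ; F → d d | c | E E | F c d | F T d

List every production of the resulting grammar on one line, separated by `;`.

E → a d E' | T F d E' | c E' | a c a E'; T → d d | c | c a E; F → d d F' | c F' | E E F'; E' → a E' | ε; F' → c d F' | T d F' | ε

E, F are directly left-recursive.
For E: α = {a}, β = {a d, T F d, c, a c a}. Rewrite as E → β E' and E' → α E' | ε.
For F: α = {c d, T d}, β = {d d, c, E E}. Rewrite as F → β F' and F' → α F' | ε.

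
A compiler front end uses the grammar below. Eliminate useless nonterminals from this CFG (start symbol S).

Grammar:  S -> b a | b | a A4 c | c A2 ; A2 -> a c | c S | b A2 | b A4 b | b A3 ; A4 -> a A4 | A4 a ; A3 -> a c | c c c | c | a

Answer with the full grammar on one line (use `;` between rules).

Generating nonterminals: {A2, A3, S}.
Reachable from S after that: {A2, A3, S}.
Removed useless symbols: {A4} and every production mentioning them.

S -> b a | b | c A2; A2 -> a c | c S | b A2 | b A3; A3 -> a c | c c c | c | a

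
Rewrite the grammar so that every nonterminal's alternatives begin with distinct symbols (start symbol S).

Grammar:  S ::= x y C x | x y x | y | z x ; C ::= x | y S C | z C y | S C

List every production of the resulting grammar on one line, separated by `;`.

S ::= y | z x | x y S'; C ::= x | y S C | z C y | S C; S' ::= C x | x

S has alternatives sharing prefix 'x y': factor to S → x y S' with S' → C x | x.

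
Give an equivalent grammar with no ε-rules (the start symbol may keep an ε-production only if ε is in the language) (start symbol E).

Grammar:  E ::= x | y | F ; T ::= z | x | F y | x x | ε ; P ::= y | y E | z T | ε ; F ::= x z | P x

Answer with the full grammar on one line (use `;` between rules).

E ::= x | y | F; T ::= z | x | F y | x x; P ::= y | y E | z T | z; F ::= x z | P x | x

The nullable symbols are {P, T}.
ε ∉ L(G), so no ε-production is kept.
Expand every rule over subsets of its nullable positions: P → z T gives z T | z. F → P x gives P x | x.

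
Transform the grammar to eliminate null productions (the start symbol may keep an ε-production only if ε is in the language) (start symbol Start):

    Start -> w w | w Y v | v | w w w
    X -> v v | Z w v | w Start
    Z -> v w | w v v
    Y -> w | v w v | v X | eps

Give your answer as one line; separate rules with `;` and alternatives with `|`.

Nullable nonterminals: {Y}.
ε ∉ L(G), so no ε-production is kept.
Expand every rule over subsets of its nullable positions: Start → w Y v gives w Y v | w v.

Start -> w w | w Y v | w v | v | w w w; X -> v v | Z w v | w Start; Z -> v w | w v v; Y -> w | v w v | v X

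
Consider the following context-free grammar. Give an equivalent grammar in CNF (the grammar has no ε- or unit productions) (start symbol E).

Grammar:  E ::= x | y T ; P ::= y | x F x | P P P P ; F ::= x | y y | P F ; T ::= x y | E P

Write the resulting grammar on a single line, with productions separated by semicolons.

Introduce a nonterminal for each terminal appearing in a rule of length ≥ 2: X1 → y, X2 → x.
Binarize each right-hand side of length ≥ 3 by chaining fresh nonterminals (Y1, Y2, …): affected rules were P → X2 F X2; P → P P P P.

E ::= x | X1 T; P ::= y | X2 Y1 | P Y2; F ::= x | X1 X1 | P F; T ::= X2 X1 | E P; X1 ::= y; X2 ::= x; Y1 ::= F X2; Y2 ::= P Y3; Y3 ::= P P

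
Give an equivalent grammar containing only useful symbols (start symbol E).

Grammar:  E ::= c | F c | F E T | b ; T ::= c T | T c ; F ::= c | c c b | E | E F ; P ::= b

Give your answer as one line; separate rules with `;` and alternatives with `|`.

Generating nonterminals: {E, F, P}.
Reachable from E after that: {E, F}.
Removed useless symbols: {P, T} and every production mentioning them.

E ::= c | F c | b; F ::= c | c c b | E | E F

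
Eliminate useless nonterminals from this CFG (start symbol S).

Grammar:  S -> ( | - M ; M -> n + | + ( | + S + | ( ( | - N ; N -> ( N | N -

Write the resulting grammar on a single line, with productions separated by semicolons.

S -> ( | - M; M -> n + | + ( | + S + | ( (

Generating nonterminals: {M, S}.
Reachable from S after that: {M, S}.
Removed useless symbols: {N} and every production mentioning them.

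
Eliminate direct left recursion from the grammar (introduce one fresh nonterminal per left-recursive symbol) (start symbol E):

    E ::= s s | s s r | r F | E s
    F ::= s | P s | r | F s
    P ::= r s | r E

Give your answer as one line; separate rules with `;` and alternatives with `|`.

Left recursion appears on E, F.
For E: α = {s}, β = {s s, s s r, r F}. Rewrite as E → β E' and E' → α E' | ε.
For F: α = {s}, β = {s, P s, r}. Rewrite as F → β F' and F' → α F' | ε.

E ::= s s E' | s s r E' | r F E'; F ::= s F' | P s F' | r F'; P ::= r s | r E; E' ::= s E' | ε; F' ::= s F' | ε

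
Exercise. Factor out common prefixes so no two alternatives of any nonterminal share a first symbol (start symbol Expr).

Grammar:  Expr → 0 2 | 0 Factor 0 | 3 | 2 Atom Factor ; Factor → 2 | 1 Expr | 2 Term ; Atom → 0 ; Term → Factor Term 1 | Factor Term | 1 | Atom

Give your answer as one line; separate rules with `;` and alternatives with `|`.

Expr → 3 | 2 Atom Factor | 0 Expr1; Factor → 1 Expr | 2 Factor1; Atom → 0; Term → 1 | Atom | Factor Term Term1; Expr1 → 2 | Factor 0; Factor1 → eps | Term; Term1 → 1 | eps

Expr has alternatives sharing prefix '0': factor to Expr → 0 Expr1 with Expr1 → 2 | Factor 0.
Factor has alternatives sharing prefix '2': factor to Factor → 2 Factor1 with Factor1 → ε | Term.
Term has alternatives sharing prefix 'Factor Term': factor to Term → Factor Term Term1 with Term1 → 1 | ε.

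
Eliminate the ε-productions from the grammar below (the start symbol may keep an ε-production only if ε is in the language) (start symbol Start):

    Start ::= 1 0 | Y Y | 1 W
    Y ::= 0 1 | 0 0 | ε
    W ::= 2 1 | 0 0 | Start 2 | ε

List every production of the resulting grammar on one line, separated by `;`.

Start ::= 1 0 | Y Y | Y | 1 W | 1 | ε; Y ::= 0 1 | 0 0; W ::= 2 1 | 0 0 | Start 2 | 2

Nullable set = {Start, W, Y}.
ε ∈ L(G) since Start is nullable, so keep Start → ε.
For each production, add variants omitting each subset of nullable occurrences: Start → Y Y gives Y Y | Y. Start → 1 W gives 1 W | 1. W → Start 2 gives Start 2 | 2.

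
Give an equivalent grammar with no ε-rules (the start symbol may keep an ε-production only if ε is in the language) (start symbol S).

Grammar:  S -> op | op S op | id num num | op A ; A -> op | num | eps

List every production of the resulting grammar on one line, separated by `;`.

S -> op | op S op | id num num | op A; A -> op | num

Nullable set = {A}.
ε ∉ L(G), so no ε-production is kept.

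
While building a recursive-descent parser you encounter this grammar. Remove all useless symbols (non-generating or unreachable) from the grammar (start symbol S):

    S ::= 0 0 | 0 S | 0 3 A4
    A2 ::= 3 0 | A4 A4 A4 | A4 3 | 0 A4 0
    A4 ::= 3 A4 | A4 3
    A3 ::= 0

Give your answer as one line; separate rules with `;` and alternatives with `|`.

S ::= 0 0 | 0 S

Generating nonterminals: {A2, A3, S}.
Reachable from S after that: {S}.
Removed useless symbols: {A2, A3, A4} and every production mentioning them.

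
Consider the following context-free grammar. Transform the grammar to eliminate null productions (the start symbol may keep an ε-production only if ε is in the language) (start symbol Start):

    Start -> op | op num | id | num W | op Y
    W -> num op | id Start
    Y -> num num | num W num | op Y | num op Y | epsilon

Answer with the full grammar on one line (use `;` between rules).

Start -> op | op num | id | num W | op Y; W -> num op | id Start; Y -> num num | num W num | op Y | op | num op Y | num op

The nullable symbols are {Y}.
ε ∉ L(G), so no ε-production is kept.
For each production, add variants omitting each subset of nullable occurrences: Y → op Y gives op Y | op. Y → num op Y gives num op Y | num op.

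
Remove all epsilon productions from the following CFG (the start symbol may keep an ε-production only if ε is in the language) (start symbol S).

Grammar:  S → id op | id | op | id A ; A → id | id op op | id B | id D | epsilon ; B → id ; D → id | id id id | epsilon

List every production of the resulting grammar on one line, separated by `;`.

S → id op | id | op | id A; A → id | id op op | id B | id D; B → id; D → id | id id id

Nullable nonterminals: {A, D}.
ε ∉ L(G), so no ε-production is kept.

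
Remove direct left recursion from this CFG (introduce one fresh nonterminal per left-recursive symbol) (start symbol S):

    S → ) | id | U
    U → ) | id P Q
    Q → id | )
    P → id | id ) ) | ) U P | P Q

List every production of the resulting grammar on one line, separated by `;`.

S → ) | id | U; U → ) | id P Q; Q → id | ); P → id P' | id ) ) P' | ) U P P'; P' → Q P' | ε

Left recursion appears on P.
For P: α = {Q}, β = {id, id ) ), ) U P}. Rewrite as P → β P' and P' → α P' | ε.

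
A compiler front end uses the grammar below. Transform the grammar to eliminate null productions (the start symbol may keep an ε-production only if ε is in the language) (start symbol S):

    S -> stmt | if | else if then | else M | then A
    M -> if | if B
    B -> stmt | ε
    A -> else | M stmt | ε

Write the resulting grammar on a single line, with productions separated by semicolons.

S -> stmt | if | else if then | else M | then A | then; M -> if | if B; B -> stmt; A -> else | M stmt

Nullable set = {A, B}.
ε ∉ L(G), so no ε-production is kept.
Expand every rule over subsets of its nullable positions: S → then A gives then A | then.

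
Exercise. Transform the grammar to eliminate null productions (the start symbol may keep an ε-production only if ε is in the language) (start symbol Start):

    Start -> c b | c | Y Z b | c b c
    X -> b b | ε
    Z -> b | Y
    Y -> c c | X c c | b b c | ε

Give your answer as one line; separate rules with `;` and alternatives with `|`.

The nullable symbols are {X, Y, Z}.
ε ∉ L(G), so no ε-production is kept.
For each production, add variants omitting each subset of nullable occurrences: Start → Y Z b gives Y Z b | Y b | Z b | b.

Start -> c b | c | Y Z b | Y b | Z b | b | c b c; X -> b b; Z -> b | Y; Y -> c c | X c c | b b c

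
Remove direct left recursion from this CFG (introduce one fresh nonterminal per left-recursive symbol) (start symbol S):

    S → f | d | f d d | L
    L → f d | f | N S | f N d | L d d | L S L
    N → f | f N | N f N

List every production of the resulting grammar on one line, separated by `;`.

S → f | d | f d d | L; L → f d L' | f L' | N S L' | f N d L'; N → f N' | f N N'; L' → d d L' | S L L' | ε; N' → f N N' | ε

Directly left-recursive nonterminals: L, N.
For L: α = {d d, S L}, β = {f d, f, N S, f N d}. Rewrite as L → β L' and L' → α L' | ε.
For N: α = {f N}, β = {f, f N}. Rewrite as N → β N' and N' → α N' | ε.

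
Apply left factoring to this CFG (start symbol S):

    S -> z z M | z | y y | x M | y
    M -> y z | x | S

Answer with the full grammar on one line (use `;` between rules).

S has alternatives sharing prefix 'z': factor to S → z S' with S' → z M | ε.
S has alternatives sharing prefix 'y': factor to S → y S'' with S'' → y | ε.

S -> x M | z S' | y S''; M -> y z | x | S; S' -> z M | ε; S'' -> y | ε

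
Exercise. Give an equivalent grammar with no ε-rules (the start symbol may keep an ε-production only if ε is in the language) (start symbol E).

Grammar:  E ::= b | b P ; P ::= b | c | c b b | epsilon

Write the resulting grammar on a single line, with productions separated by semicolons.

E ::= b | b P; P ::= b | c | c b b

Nullable set = {P}.
ε ∉ L(G), so no ε-production is kept.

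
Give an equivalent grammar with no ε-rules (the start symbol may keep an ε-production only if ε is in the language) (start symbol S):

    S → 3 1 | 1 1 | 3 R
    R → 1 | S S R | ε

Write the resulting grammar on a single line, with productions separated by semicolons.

S → 3 1 | 1 1 | 3 R | 3; R → 1 | S S R | S S

Nullable nonterminals: {R}.
ε ∉ L(G), so no ε-production is kept.
Add the nullable-subset variants: S → 3 R gives 3 R | 3. R → S S R gives S S R | S S.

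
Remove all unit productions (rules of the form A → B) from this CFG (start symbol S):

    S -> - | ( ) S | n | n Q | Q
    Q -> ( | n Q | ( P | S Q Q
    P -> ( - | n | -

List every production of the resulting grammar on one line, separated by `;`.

Unit pairs: S ⇒* {Q}.
Replace each nonterminal's rules with the union of the non-unit rules of every nonterminal it unit-derives.

S -> - | ( ) S | n | n Q | ( | ( P | S Q Q; Q -> ( | n Q | ( P | S Q Q; P -> ( - | n | -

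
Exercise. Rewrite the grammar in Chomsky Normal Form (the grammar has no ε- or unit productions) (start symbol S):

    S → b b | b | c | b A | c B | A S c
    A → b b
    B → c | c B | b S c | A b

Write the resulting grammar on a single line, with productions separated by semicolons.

S → X1 X1 | b | c | X1 A | X2 B | A Y1; A → X1 X1; B → c | X2 B | X1 Y2 | A X1; X1 → b; X2 → c; Y1 → S X2; Y2 → S X2

Introduce a nonterminal for each terminal appearing in a rule of length ≥ 2: X1 → b, X2 → c.
Binarize each right-hand side of length ≥ 3 by chaining fresh nonterminals (Y1, Y2, …): affected rules were S → A S X2; B → X1 S X2.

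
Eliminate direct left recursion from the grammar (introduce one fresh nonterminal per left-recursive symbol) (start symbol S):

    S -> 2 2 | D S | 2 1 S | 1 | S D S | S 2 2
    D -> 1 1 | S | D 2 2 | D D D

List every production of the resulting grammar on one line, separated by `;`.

S -> 2 2 S' | D S S' | 2 1 S S' | 1 S'; D -> 1 1 D' | S D'; S' -> D S S' | 2 2 S' | ε; D' -> 2 2 D' | D D D' | ε

Left recursion appears on S, D.
For S: α = {D S, 2 2}, β = {2 2, D S, 2 1 S, 1}. Rewrite as S → β S' and S' → α S' | ε.
For D: α = {2 2, D D}, β = {1 1, S}. Rewrite as D → β D' and D' → α D' | ε.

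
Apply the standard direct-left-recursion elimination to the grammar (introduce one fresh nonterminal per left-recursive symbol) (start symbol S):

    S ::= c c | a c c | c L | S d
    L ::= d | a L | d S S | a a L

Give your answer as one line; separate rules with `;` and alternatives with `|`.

S ::= c c S' | a c c S' | c L S'; L ::= d | a L | d S S | a a L; S' ::= d S' | ε

Left recursion appears on S.
For S: α = {d}, β = {c c, a c c, c L}. Rewrite as S → β S' and S' → α S' | ε.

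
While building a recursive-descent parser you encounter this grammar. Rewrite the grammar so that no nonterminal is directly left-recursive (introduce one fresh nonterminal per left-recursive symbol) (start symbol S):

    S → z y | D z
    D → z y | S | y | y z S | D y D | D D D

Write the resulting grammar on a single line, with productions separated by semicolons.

S → z y | D z; D → z y D' | S D' | y D' | y z S D'; D' → y D D' | D D D' | ε

D is directly left-recursive.
For D: α = {y D, D D}, β = {z y, S, y, y z S}. Rewrite as D → β D' and D' → α D' | ε.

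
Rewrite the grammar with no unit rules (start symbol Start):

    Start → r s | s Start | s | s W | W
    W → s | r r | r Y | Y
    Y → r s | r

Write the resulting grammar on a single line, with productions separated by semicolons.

Start → r s | s Start | s | s W | r | r r | r Y; W → r s | r | s | r r | r Y; Y → r s | r

Unit pairs: Start ⇒* {W, Y}; W ⇒* {Y}.
For every A with A ⇒* B via unit rules, add B's non-unit alternatives to A; then delete every rule of the form X → Y.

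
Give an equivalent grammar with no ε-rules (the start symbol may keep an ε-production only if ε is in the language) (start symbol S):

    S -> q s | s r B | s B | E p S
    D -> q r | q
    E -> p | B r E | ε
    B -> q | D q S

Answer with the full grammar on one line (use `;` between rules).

Nullable set = {E}.
ε ∉ L(G), so no ε-production is kept.
Add the nullable-subset variants: S → E p S gives E p S | p S. E → B r E gives B r E | B r.

S -> q s | s r B | s B | E p S | p S; D -> q r | q; E -> p | B r E | B r; B -> q | D q S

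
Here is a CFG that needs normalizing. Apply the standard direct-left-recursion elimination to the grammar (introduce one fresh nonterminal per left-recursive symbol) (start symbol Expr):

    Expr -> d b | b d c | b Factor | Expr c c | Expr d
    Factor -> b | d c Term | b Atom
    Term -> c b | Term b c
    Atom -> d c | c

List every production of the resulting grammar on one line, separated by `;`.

Expr -> d b Expr1 | b d c Expr1 | b Factor Expr1; Factor -> b | d c Term | b Atom; Term -> c b Term1; Atom -> d c | c; Expr1 -> c c Expr1 | d Expr1 | eps; Term1 -> b c Term1 | eps

Directly left-recursive nonterminals: Expr, Term.
For Expr: α = {c c, d}, β = {d b, b d c, b Factor}. Rewrite as Expr → β Expr1 and Expr1 → α Expr1 | ε.
For Term: α = {b c}, β = {c b}. Rewrite as Term → β Term1 and Term1 → α Term1 | ε.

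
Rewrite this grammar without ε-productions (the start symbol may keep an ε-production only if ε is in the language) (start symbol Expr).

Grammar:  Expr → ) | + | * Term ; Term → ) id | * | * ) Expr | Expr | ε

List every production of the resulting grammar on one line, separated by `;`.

Expr → ) | + | * Term | *; Term → ) id | * | * ) Expr | Expr

Nullable nonterminals: {Term}.
ε ∉ L(G), so no ε-production is kept.
Expand every rule over subsets of its nullable positions: Expr → * Term gives * Term | *.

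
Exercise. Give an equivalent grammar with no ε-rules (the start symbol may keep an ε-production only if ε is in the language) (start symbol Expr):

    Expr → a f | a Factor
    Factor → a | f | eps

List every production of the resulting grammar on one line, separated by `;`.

Expr → a f | a Factor | a; Factor → a | f

Nullable set = {Factor}.
ε ∉ L(G), so no ε-production is kept.
For each production, add variants omitting each subset of nullable occurrences: Expr → a Factor gives a Factor | a.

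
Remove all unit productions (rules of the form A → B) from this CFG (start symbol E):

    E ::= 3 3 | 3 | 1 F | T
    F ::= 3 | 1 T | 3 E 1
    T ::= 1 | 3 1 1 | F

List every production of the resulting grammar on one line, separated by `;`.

Unit pairs: E ⇒* {F, T}; T ⇒* {F}.
Replace each nonterminal's rules with the union of the non-unit rules of every nonterminal it unit-derives.

E ::= 3 3 | 3 | 1 F | 1 T | 3 E 1 | 1 | 3 1 1; F ::= 3 | 1 T | 3 E 1; T ::= 3 | 1 T | 3 E 1 | 1 | 3 1 1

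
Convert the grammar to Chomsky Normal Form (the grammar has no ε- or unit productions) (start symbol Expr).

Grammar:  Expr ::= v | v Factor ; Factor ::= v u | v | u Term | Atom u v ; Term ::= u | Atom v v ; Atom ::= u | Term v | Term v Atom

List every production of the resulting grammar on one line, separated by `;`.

Introduce a nonterminal for each terminal appearing in a rule of length ≥ 2: X1 → v, X2 → u.
Binarize each right-hand side of length ≥ 3 by chaining fresh nonterminals (Y1, Y2, …): affected rules were Factor → Atom X2 X1; Term → Atom X1 X1; Atom → Term X1 Atom.

Expr ::= v | X1 Factor; Factor ::= X1 X2 | v | X2 Term | Atom Y1; Term ::= u | Atom Y2; Atom ::= u | Term X1 | Term Y3; X1 ::= v; X2 ::= u; Y1 ::= X2 X1; Y2 ::= X1 X1; Y3 ::= X1 Atom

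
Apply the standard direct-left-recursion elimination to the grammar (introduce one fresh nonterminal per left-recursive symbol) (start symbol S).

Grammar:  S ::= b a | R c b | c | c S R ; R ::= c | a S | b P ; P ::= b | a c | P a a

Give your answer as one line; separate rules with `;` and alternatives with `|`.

Left recursion appears on P.
For P: α = {a a}, β = {b, a c}. Rewrite as P → β P' and P' → α P' | ε.

S ::= b a | R c b | c | c S R; R ::= c | a S | b P; P ::= b P' | a c P'; P' ::= a a P' | ε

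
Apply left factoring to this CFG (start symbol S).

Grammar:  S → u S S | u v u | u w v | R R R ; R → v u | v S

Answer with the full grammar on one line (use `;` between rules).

S → R R R | u S'; R → v R'; S' → S S | v u | w v; R' → u | S

S has alternatives sharing prefix 'u': factor to S → u S' with S' → S S | v u | w v.
R has alternatives sharing prefix 'v': factor to R → v R' with R' → u | S.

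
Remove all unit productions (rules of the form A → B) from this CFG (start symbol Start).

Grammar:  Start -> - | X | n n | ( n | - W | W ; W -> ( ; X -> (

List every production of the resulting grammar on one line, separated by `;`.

Unit pairs: Start ⇒* {W, X}.
Replace each nonterminal's rules with the union of the non-unit rules of every nonterminal it unit-derives.

Start -> - | n n | ( n | - W | (; W -> (; X -> (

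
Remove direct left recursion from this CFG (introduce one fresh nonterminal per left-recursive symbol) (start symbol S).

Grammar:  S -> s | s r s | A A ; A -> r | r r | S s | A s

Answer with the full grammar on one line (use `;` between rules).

S -> s | s r s | A A; A -> r A' | r r A' | S s A'; A' -> s A' | ε

Directly left-recursive nonterminal: A.
For A: α = {s}, β = {r, r r, S s}. Rewrite as A → β A' and A' → α A' | ε.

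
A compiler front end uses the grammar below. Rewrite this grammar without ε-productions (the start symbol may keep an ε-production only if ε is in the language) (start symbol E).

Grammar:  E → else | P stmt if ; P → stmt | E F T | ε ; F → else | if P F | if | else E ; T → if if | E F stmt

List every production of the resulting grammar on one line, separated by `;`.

Nullable set = {P}.
ε ∉ L(G), so no ε-production is kept.
Expand every rule over subsets of its nullable positions: E → P stmt if gives P stmt if | stmt if. F → if P F gives if P F | if F.

E → else | P stmt if | stmt if; P → stmt | E F T; F → else | if P F | if F | if | else E; T → if if | E F stmt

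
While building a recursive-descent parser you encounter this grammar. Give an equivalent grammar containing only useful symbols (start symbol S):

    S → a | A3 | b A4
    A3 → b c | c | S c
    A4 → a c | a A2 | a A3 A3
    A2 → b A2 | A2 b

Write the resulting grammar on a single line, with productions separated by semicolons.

S → a | A3 | b A4; A3 → b c | c | S c; A4 → a c | a A3 A3

Generating nonterminals: {A3, A4, S}.
Reachable from S after that: {A3, A4, S}.
Removed useless symbols: {A2} and every production mentioning them.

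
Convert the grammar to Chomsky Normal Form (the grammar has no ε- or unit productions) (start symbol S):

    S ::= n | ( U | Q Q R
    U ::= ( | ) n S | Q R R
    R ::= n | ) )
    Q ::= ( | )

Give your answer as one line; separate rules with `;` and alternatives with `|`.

Introduce a nonterminal for each terminal appearing in a rule of length ≥ 2: X1 → (, X2 → ), X3 → n.
Binarize each right-hand side of length ≥ 3 by chaining fresh nonterminals (Y1, Y2, …): affected rules were S → Q Q R; U → X2 X3 S; U → Q R R.

S ::= n | X1 U | Q Y1; U ::= ( | X2 Y2 | Q Y3; R ::= n | X2 X2; Q ::= ( | ); X1 ::= (; X2 ::= ); X3 ::= n; Y1 ::= Q R; Y2 ::= X3 S; Y3 ::= R R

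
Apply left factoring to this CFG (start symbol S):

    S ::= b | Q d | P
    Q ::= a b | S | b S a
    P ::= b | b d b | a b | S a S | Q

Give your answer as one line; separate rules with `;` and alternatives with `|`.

S ::= b | Q d | P; Q ::= a b | S | b S a; P ::= a b | S a S | Q | b P'; P' ::= ε | d b

P has alternatives sharing prefix 'b': factor to P → b P' with P' → ε | d b.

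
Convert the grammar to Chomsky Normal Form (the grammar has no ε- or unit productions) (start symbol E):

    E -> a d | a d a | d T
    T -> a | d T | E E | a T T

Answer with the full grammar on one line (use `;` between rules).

E -> X1 X2 | X1 Y1 | X2 T; T -> a | X2 T | E E | X1 Y2; X1 -> a; X2 -> d; Y1 -> X2 X1; Y2 -> T T

Introduce a nonterminal for each terminal appearing in a rule of length ≥ 2: X1 → a, X2 → d.
Binarize each right-hand side of length ≥ 3 by chaining fresh nonterminals (Y1, Y2, …): affected rules were E → X1 X2 X1; T → X1 T T.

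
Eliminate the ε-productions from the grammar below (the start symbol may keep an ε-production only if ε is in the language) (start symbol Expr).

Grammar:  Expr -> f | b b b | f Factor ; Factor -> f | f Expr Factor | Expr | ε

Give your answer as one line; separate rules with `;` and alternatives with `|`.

The nullable symbols are {Factor}.
ε ∉ L(G), so no ε-production is kept.
Add the nullable-subset variants: Factor → f Expr Factor gives f Expr Factor | f Expr.

Expr -> f | b b b | f Factor; Factor -> f | f Expr Factor | f Expr | Expr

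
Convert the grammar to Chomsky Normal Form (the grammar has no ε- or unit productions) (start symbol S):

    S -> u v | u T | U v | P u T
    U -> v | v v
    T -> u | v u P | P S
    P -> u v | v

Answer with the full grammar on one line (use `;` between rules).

Introduce a nonterminal for each terminal appearing in a rule of length ≥ 2: X1 → u, X2 → v.
Binarize each right-hand side of length ≥ 3 by chaining fresh nonterminals (Y1, Y2, …): affected rules were S → P X1 T; T → X2 X1 P.

S -> X1 X2 | X1 T | U X2 | P Y1; U -> v | X2 X2; T -> u | X2 Y2 | P S; P -> X1 X2 | v; X1 -> u; X2 -> v; Y1 -> X1 T; Y2 -> X1 P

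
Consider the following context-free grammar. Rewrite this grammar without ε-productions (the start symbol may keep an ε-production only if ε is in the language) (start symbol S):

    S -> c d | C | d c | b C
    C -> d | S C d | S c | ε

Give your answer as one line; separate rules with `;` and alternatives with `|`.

S -> c d | C | d c | b C | b | ε; C -> d | S C d | S d | C d | S c | c

The nullable symbols are {C, S}.
ε ∈ L(G) since S is nullable, so keep S → ε.
Expand every rule over subsets of its nullable positions: S → b C gives b C | b. C → S C d gives S C d | S d | C d. C → S c gives S c | c.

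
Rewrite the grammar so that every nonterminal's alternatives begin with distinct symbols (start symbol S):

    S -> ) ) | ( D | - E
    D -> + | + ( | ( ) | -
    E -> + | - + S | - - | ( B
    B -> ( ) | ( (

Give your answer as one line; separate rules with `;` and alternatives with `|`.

S -> ) ) | ( D | - E; D -> ( ) | - | + D'; E -> + | ( B | - E'; B -> ( B'; D' -> ε | (; E' -> + S | -; B' -> ) | (

D has alternatives sharing prefix '+': factor to D → + D' with D' → ε | (.
E has alternatives sharing prefix '-': factor to E → - E' with E' → + S | -.
B has alternatives sharing prefix '(': factor to B → ( B' with B' → ) | (.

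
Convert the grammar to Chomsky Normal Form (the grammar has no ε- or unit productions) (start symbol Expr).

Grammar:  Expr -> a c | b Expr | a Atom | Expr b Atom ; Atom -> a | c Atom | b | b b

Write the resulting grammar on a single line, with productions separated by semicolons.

Expr -> X1 X2 | X3 Expr | X1 Atom | Expr Y1; Atom -> a | X2 Atom | b | X3 X3; X1 -> a; X2 -> c; X3 -> b; Y1 -> X3 Atom

Introduce a nonterminal for each terminal appearing in a rule of length ≥ 2: X1 → a, X2 → c, X3 → b.
Binarize each right-hand side of length ≥ 3 by chaining fresh nonterminals (Y1, Y2, …): affected rules were Expr → Expr X3 Atom.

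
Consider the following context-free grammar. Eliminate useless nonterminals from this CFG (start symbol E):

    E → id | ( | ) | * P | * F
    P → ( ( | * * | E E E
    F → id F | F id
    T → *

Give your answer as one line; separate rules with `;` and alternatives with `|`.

E → id | ( | ) | * P; P → ( ( | * * | E E E

Generating nonterminals: {E, P, T}.
Reachable from E after that: {E, P}.
Removed useless symbols: {F, T} and every production mentioning them.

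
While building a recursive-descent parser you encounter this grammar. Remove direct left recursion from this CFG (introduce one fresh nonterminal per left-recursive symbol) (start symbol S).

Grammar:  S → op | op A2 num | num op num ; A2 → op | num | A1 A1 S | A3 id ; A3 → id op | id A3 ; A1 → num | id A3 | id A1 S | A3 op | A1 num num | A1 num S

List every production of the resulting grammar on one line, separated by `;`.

S → op | op A2 num | num op num; A2 → op | num | A1 A1 S | A3 id; A3 → id op | id A3; A1 → num A1' | id A3 A1' | id A1 S A1' | A3 op A1'; A1' → num num A1' | num S A1' | ε

Left recursion appears on A1.
For A1: α = {num num, num S}, β = {num, id A3, id A1 S, A3 op}. Rewrite as A1 → β A1' and A1' → α A1' | ε.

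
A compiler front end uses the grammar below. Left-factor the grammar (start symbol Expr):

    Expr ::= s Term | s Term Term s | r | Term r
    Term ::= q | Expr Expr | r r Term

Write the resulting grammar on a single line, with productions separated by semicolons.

Expr has alternatives sharing prefix 's Term': factor to Expr → s Term Expr1 with Expr1 → ε | Term s.

Expr ::= r | Term r | s Term Expr1; Term ::= q | Expr Expr | r r Term; Expr1 ::= eps | Term s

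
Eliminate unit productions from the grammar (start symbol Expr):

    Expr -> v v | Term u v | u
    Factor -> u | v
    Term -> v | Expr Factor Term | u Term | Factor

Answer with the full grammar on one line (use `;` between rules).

Expr -> v v | Term u v | u; Factor -> u | v; Term -> v | Expr Factor Term | u Term | u

Unit pairs: Term ⇒* {Factor}.
For every A with A ⇒* B via unit rules, add B's non-unit alternatives to A; then delete every rule of the form X → Y.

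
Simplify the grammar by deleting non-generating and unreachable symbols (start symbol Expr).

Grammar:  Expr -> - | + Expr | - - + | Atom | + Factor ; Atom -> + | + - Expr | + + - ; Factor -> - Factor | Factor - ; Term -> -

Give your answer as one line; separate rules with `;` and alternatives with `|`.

Expr -> - | + Expr | - - + | Atom; Atom -> + | + - Expr | + + -

Generating nonterminals: {Atom, Expr, Term}.
Reachable from Expr after that: {Atom, Expr}.
Removed useless symbols: {Factor, Term} and every production mentioning them.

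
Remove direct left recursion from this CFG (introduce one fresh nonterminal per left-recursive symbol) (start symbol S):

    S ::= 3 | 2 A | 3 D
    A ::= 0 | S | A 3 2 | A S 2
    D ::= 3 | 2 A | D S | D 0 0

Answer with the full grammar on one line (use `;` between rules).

S ::= 3 | 2 A | 3 D; A ::= 0 A' | S A'; D ::= 3 D' | 2 A D'; A' ::= 3 2 A' | S 2 A' | ε; D' ::= S D' | 0 0 D' | ε

A, D are directly left-recursive.
For A: α = {3 2, S 2}, β = {0, S}. Rewrite as A → β A' and A' → α A' | ε.
For D: α = {S, 0 0}, β = {3, 2 A}. Rewrite as D → β D' and D' → α D' | ε.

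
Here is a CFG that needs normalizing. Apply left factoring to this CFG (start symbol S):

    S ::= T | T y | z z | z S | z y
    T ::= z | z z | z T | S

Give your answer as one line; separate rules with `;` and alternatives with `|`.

S has alternatives sharing prefix 'z': factor to S → z S' with S' → z | S | y.
S has alternatives sharing prefix 'T': factor to S → T S'' with S'' → ε | y.
T has alternatives sharing prefix 'z': factor to T → z T' with T' → ε | z | T.

S ::= z S' | T S''; T ::= S | z T'; S' ::= z | S | y; S'' ::= ε | y; T' ::= ε | z | T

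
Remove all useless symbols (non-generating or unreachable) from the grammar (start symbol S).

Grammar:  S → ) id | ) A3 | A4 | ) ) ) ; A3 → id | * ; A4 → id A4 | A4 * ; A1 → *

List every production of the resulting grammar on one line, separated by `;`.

S → ) id | ) A3 | ) ) ); A3 → id | *

Generating nonterminals: {A1, A3, S}.
Reachable from S after that: {A3, S}.
Removed useless symbols: {A1, A4} and every production mentioning them.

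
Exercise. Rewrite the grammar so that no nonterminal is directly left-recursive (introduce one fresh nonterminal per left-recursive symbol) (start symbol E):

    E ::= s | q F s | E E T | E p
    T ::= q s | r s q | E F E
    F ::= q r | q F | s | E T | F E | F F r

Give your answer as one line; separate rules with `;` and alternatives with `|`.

E ::= s E' | q F s E'; T ::= q s | r s q | E F E; F ::= q r F' | q F F' | s F' | E T F'; E' ::= E T E' | p E' | epsilon; F' ::= E F' | F r F' | epsilon

Directly left-recursive nonterminals: E, F.
For E: α = {E T, p}, β = {s, q F s}. Rewrite as E → β E' and E' → α E' | ε.
For F: α = {E, F r}, β = {q r, q F, s, E T}. Rewrite as F → β F' and F' → α F' | ε.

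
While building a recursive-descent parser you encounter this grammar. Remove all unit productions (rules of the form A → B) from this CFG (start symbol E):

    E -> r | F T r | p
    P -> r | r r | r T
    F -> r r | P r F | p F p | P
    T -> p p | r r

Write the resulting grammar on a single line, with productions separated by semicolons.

Unit pairs: F ⇒* {P}.
For every A with A ⇒* B via unit rules, add B's non-unit alternatives to A; then delete every rule of the form X → Y.

E -> r | F T r | p; P -> r | r r | r T; F -> r r | P r F | p F p | r | r T; T -> p p | r r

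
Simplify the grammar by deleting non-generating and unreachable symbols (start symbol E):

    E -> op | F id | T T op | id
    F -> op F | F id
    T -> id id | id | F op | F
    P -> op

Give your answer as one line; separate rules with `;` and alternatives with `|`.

Generating nonterminals: {E, P, T}.
Reachable from E after that: {E, T}.
Removed useless symbols: {F, P} and every production mentioning them.

E -> op | T T op | id; T -> id id | id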